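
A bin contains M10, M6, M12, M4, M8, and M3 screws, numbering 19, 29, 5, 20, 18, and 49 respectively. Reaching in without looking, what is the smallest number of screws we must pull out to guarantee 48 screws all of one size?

139

Treat the 6 sizes as pigeonholes.
In the worst case we take at most 47 of each size, but all 19 M10, all 29 M6, all 5 M12, all 20 M4, and all 18 M8 (fewer than 47), giving 19 + 29 + 5 + 20 + 18 + 47 = 138.
One more screw then forces some size to 48, so 138 + 1 = 139.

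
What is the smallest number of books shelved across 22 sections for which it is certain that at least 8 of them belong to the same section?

There are 22 sections acting as pigeonholes.
With 22 × 7 = 154 books we could place exactly 7 in each, with no class reaching 8.
One more forces some class to hold 8, so 154 + 1 = 155.

155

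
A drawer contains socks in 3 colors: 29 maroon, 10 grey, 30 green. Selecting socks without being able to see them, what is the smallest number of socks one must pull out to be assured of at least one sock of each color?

60

The hardest color to obtain is grey: we could draw every other sock first — 69 − 10 = 59 socks — without a single grey one.
The next draw must be grey, so 59 + 1 = 60.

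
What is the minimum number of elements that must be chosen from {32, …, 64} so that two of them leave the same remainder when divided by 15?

Group the integers by remainder mod 15; there are 15 residue classes, each nonempty in this range.
Choosing one from each class (15 integers) avoids any shared remainder.
One more choice must repeat a class, so two differ by a multiple of 15. Hence 15 + 1 = 16.

16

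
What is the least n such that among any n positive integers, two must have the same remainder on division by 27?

Use the pigeonhole principle on residue classes: two integers differ by a multiple of 27 exactly when they share a remainder mod 27.
There are 27 residue classes mod 27, so 27 integers can all lie in distinct classes.
One more integer must repeat a residue, giving a difference divisible by 27. So n = 27 + 1 = 28.

28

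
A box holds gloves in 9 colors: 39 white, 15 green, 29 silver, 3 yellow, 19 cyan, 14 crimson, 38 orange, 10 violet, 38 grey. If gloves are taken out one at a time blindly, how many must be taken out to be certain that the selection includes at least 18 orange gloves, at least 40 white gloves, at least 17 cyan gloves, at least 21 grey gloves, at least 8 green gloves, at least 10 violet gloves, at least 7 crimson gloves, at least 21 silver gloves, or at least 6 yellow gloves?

The worst case stops just short of every target: 39 white, 7 green, 20 silver, all 3 yellow, 16 cyan, 6 crimson, 17 orange, 9 violet, 20 grey — 39 + 7 + 20 + 3 + 16 + 6 + 17 + 9 + 20 = 137 gloves.
One more glove must push some color to its target, so 137 + 1 = 138.

138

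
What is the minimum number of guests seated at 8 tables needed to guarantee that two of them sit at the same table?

9

There are 8 tables acting as pigeonholes.
With 8 guests we could place one in each, avoiding any repeat.
One more forces some class to hold 2, so 8 + 1 = 9.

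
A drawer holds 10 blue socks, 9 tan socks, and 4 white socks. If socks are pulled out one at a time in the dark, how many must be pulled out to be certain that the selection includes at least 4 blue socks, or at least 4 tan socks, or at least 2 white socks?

8

The worst case stops just short of every target: 3 blue, 3 tan, 1 white — 3 + 3 + 1 = 7 socks.
One more sock must push some color to its target, so 7 + 1 = 8.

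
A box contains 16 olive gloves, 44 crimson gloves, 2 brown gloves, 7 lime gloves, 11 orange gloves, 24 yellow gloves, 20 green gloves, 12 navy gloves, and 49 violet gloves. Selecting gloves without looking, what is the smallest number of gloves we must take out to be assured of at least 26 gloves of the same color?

Treat the 9 colors as pigeonholes.
In the worst case we take at most 25 of each color, but all 16 olive, all 2 brown, all 7 lime, all 11 orange, all 24 yellow, all 20 green, and all 12 navy (fewer than 25), giving 16 + 25 + 2 + 7 + 11 + 24 + 20 + 12 + 25 = 142.
One more glove then forces some color to 26, so 142 + 1 = 143.

143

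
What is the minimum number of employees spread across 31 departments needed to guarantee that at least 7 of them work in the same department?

187

There are 31 departments acting as pigeonholes.
With 31 × 6 = 186 employees we could place exactly 6 in each, with no class reaching 7.
One more forces some class to hold 7, so 186 + 1 = 187.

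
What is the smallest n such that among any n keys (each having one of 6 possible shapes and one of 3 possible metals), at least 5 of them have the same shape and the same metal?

73

There are 6 × 3 = 18 (shape, metal) combinations acting as pigeonholes.
With 18 × 4 = 72 keys we could place exactly 4 in each, with no (shape, metal) pair reaching 5.
One more forces some (shape, metal) pair to hold 5, so 72 + 1 = 73.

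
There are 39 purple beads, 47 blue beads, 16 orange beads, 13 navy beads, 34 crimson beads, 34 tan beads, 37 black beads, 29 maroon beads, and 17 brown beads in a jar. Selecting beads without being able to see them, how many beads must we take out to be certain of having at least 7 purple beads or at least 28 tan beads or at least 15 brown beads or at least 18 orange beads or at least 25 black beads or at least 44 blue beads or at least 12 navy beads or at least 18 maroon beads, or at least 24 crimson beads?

The worst case stops just short of every target: 6 purple, 43 blue, all 16 orange, 11 navy, 23 crimson, 27 tan, 24 black, 17 maroon, 14 brown — 6 + 43 + 16 + 11 + 23 + 27 + 24 + 17 + 14 = 181 beads.
One more bead must push some color to its target, so 181 + 1 = 182.

182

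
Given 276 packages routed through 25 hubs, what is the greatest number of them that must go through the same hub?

The 276 packages fall into 25 hubs.
If each of the 25 hubs held at most 11, the total would be at most 25 × 11 = 275 < 276, a contradiction.
So at least one holds ⌈276/25⌉ = 12.

12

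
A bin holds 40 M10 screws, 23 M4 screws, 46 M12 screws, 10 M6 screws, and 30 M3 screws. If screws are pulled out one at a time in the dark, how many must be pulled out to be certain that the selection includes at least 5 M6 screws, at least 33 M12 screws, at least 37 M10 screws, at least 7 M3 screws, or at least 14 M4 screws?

The worst case stops just short of every target: 36 M10, 13 M4, 32 M12, 4 M6, 6 M3 — 36 + 13 + 32 + 4 + 6 = 91 screws.
One more screw must push some size to its target, so 91 + 1 = 92.

92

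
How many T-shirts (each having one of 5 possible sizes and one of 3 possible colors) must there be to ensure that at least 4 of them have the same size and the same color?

There are 5 × 3 = 15 (size, color) combinations acting as pigeonholes.
With 15 × 3 = 45 T-shirts we could place exactly 3 in each, with no (size, color) pair reaching 4.
One more forces some (size, color) pair to hold 4, so 45 + 1 = 46.

46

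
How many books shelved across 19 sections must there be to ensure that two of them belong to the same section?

20

There are 19 sections acting as pigeonholes.
With 19 books we could place one in each, avoiding any repeat.
One more forces some class to hold 2, so 19 + 1 = 20.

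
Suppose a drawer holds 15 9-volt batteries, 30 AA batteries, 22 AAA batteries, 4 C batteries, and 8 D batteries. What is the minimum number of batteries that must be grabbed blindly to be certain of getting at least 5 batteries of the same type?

21

Treat the 5 types as pigeonholes.
The worst case takes 4 batteries of each type without reaching 5 of any: 5 × 4 = 20.
The next battery must bring some type to 5, so 20 + 1 = 21.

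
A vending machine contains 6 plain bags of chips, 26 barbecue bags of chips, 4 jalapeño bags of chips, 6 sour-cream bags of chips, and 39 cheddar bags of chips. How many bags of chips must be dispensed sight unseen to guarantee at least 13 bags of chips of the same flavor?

41

In the worst case we take at most 12 of each flavor, but all 6 plain, all 4 jalapeño, and all 6 sour-cream (fewer than 12), giving 6 + 12 + 4 + 6 + 12 = 40.
One more bag of chips then forces some flavor to 13, so 40 + 1 = 41.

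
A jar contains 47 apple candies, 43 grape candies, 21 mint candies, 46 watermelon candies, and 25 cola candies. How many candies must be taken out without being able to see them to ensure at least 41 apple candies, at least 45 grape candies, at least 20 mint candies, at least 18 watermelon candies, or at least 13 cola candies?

132

The worst case stops just short of every target: 40 apple, all 43 grape, 19 mint, 17 watermelon, 12 cola — 40 + 43 + 19 + 17 + 12 = 131 candies.
One more candy must push some flavor to its target, so 131 + 1 = 132.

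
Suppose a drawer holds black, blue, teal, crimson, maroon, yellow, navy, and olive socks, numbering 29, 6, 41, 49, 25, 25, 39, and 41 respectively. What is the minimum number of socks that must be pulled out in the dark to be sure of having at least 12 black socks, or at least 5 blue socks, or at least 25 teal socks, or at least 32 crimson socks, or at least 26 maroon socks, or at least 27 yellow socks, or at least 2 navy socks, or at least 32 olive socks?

Each of the 8 colors has its own threshold; avoid all of them simultaneously.
The worst case stops just short of every target: 11 black, 4 blue, 24 teal, 31 crimson, 25 maroon, all 25 yellow, 1 navy, 31 olive — 11 + 4 + 24 + 31 + 25 + 25 + 1 + 31 = 152 socks.
One more sock must push some color to its target, so 152 + 1 = 153.

153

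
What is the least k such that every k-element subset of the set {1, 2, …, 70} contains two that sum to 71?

36

Partition {1, …, 70} into 35 pairs: {1,70}, {2,69}, …, {35,36}.
Choosing 35 integers — say the integers 1 through 35 — takes one from each pair and avoids the property.
Choosing 36 forces two into the same pair by pigeonhole, and those sum to 71. So 36.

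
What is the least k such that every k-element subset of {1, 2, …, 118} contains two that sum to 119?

Partition {1, …, 118} into 59 pairs: {1,118}, {2,117}, …, {59,60}.
Choosing 59 integers — say the integers 1 through 59 — takes one from each pair and avoids the property.
Choosing 60 forces two into the same pair by pigeonhole, and those sum to 119. So 60.

60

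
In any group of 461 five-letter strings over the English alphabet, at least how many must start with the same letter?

There are 26 possible first letters, which serve as the pigeonholes.
If each of the 26 possible first letters held at most 17, the total would be at most 26 × 17 = 442 < 461, a contradiction.
So at least one holds ⌈461/26⌉ = 18.

18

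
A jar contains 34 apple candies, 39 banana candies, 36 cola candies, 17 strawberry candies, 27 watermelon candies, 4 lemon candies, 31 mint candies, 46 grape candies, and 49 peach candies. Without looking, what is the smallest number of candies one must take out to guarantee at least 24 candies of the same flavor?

183

In the worst case we take at most 23 of each flavor, but all 17 strawberry and all 4 lemon (fewer than 23), giving 23 + 23 + 23 + 17 + 23 + 4 + 23 + 23 + 23 = 182.
One more candy then forces some flavor to 24, so 182 + 1 = 183.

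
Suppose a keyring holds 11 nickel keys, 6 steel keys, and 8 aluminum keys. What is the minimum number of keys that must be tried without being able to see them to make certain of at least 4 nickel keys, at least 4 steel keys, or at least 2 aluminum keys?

8

Each of the 3 types has its own threshold; avoid all of them simultaneously.
The worst case stops just short of every target: 3 nickel, 3 steel, 1 aluminum — 3 + 3 + 1 = 7 keys.
One more key must push some type to its target, so 7 + 1 = 8.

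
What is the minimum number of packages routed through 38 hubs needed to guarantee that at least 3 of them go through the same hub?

There are 38 hubs acting as pigeonholes.
With 38 × 2 = 76 packages we could place exactly 2 in each, with no class reaching 3.
One more forces some class to hold 3, so 76 + 1 = 77.

77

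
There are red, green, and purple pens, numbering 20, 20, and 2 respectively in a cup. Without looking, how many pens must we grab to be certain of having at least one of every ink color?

The hardest ink color to obtain is purple: we could draw every other pen first — 42 − 2 = 40 pens — without a single purple one.
The next draw must be purple, so 40 + 1 = 41.

41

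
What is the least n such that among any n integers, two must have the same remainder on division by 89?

90

Two integers differ by a multiple of 89 exactly when they share a remainder mod 89.
There are 89 residue classes mod 89, so 89 integers can all lie in distinct classes.
One more integer must repeat a residue, giving a difference divisible by 89. So n = 89 + 1 = 90.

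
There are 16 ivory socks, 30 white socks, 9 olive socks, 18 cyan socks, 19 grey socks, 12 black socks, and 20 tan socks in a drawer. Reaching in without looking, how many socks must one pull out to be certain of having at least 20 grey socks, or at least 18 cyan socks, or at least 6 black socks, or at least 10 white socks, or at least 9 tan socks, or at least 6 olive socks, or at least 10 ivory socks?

The worst case stops just short of every target: 9 ivory, 9 white, 5 olive, 17 cyan, 19 grey, 5 black, 8 tan — 9 + 9 + 5 + 17 + 19 + 5 + 8 = 72 socks.
One more sock must push some color to its target, so 72 + 1 = 73.

73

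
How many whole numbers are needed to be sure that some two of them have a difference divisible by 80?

81

Two integers differ by a multiple of 80 exactly when they share a remainder mod 80.
There are 80 residue classes mod 80, so 80 integers can all lie in distinct classes.
One more integer must repeat a residue, giving a difference divisible by 80. So n = 80 + 1 = 81.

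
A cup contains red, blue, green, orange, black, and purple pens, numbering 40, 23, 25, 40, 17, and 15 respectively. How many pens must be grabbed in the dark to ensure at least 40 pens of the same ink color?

159

In the worst case we take at most 39 of each ink color, but all 23 blue, all 25 green, all 17 black, and all 15 purple (fewer than 39), giving 39 + 23 + 25 + 39 + 17 + 15 = 158.
One more pen then forces some ink color to 40, so 158 + 1 = 159.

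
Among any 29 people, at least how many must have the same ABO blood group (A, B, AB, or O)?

8

There are 4 ABO blood groups, which serve as the pigeonholes.
If each of the 4 ABO blood groups held at most 7, the total would be at most 4 × 7 = 28 < 29, a contradiction.
So at least one holds ⌈29/4⌉ = 8.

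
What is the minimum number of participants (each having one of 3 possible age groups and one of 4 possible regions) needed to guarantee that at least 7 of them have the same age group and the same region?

73

There are 3 × 4 = 12 (age group, region) combinations acting as pigeonholes.
With 12 × 6 = 72 participants we could place exactly 6 in each, with no (age group, region) pair reaching 7.
One more forces some (age group, region) pair to hold 7, so 72 + 1 = 73.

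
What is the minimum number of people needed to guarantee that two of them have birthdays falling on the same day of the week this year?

There are 7 days of the week acting as pigeonholes.
With 7 people we could place one in each, avoiding any repeat.
One more forces some class to hold 2, so 7 + 1 = 8.

8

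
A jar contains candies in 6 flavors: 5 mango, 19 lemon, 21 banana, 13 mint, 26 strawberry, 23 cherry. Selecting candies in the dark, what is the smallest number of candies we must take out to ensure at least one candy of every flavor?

103

The hardest flavor to obtain is mango: we could draw every other candy first — 107 − 5 = 102 candies — without a single mango one.
The next draw must be mango, so 102 + 1 = 103.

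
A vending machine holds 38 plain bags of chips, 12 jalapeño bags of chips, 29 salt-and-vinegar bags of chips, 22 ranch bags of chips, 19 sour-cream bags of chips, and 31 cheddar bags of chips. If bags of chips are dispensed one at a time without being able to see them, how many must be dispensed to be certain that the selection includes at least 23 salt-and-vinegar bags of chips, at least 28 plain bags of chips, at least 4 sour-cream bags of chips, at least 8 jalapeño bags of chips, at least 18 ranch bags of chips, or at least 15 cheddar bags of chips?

The worst case stops just short of every target: 27 plain, 7 jalapeño, 22 salt-and-vinegar, 17 ranch, 3 sour-cream, 14 cheddar — 27 + 7 + 22 + 17 + 3 + 14 = 90 bags of chips.
One more bag of chips must push some flavor to its target, so 90 + 1 = 91.

91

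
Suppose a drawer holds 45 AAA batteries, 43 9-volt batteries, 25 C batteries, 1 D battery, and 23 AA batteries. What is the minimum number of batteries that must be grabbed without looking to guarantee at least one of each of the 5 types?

137

The hardest type to obtain is D: we could draw every other battery first — 137 − 1 = 136 batteries — without a single D one.
The next draw must be D, so 136 + 1 = 137.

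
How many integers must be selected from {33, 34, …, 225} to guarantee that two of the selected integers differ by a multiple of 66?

Group the integers by remainder mod 66; there are 66 residue classes, each nonempty in this range.
Choosing one from each class (66 integers) avoids any shared remainder.
One more choice must repeat a class, so two differ by a multiple of 66. Hence 66 + 1 = 67.

67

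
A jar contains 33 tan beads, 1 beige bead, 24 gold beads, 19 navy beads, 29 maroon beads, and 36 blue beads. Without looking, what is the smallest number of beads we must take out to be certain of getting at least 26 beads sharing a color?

Treat the 6 colors as pigeonholes.
In the worst case we take at most 25 of each color, but all 1 beige, all 24 gold, and all 19 navy (fewer than 25), giving 25 + 1 + 24 + 19 + 25 + 25 = 119.
One more bead then forces some color to 26, so 119 + 1 = 120.

120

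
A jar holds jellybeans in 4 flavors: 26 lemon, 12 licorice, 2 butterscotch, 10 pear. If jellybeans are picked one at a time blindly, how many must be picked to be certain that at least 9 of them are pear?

49

The worst case draws every non-pear jellybean first: 26 + 12 + 2 = 40.
The next 9 draws are then forced to be pear, giving 40 + 9 = 49.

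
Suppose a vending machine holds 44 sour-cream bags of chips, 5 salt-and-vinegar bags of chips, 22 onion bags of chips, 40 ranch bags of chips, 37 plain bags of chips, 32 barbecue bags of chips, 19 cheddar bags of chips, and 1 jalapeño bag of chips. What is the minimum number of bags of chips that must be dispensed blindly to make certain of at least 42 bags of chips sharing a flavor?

198

Treat the 8 flavors as pigeonholes.
In the worst case we take at most 41 of each flavor, but all 5 salt-and-vinegar, all 22 onion, all 40 ranch, all 37 plain, all 32 barbecue, all 19 cheddar, and all 1 jalapeño (fewer than 41), giving 41 + 5 + 22 + 40 + 37 + 32 + 19 + 1 = 197.
One more bag of chips then forces some flavor to 42, so 197 + 1 = 198.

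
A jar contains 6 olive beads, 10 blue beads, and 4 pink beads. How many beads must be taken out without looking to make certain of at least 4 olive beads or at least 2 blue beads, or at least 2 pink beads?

Each of the 3 colors has its own threshold; avoid all of them simultaneously.
The worst case stops just short of every target: 3 olive, 1 blue, 1 pink — 3 + 1 + 1 = 5 beads.
One more bead must push some color to its target, so 5 + 1 = 6.

6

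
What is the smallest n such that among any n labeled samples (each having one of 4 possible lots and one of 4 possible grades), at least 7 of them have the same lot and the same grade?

There are 4 × 4 = 16 (lot, grade) combinations acting as pigeonholes.
With 16 × 6 = 96 labeled samples we could place exactly 6 in each, with no (lot, grade) pair reaching 7.
One more forces some (lot, grade) pair to hold 7, so 96 + 1 = 97.

97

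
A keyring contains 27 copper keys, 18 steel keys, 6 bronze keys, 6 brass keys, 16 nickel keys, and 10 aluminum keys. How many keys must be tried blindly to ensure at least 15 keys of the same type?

Treat the 6 types as pigeonholes.
In the worst case we take at most 14 of each type, but all 6 bronze, all 6 brass, and all 10 aluminum (fewer than 14), giving 14 + 14 + 6 + 6 + 14 + 10 = 64.
One more key then forces some type to 15, so 64 + 1 = 65.

65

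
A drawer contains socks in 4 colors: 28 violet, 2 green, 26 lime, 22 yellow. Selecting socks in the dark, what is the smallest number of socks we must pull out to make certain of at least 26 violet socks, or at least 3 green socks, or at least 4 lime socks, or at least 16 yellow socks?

Each of the 4 colors has its own threshold; avoid all of them simultaneously.
The worst case stops just short of every target: 25 violet, 2 green, 3 lime, 15 yellow — 25 + 2 + 3 + 15 = 45 socks.
One more sock must push some color to its target, so 45 + 1 = 46.

46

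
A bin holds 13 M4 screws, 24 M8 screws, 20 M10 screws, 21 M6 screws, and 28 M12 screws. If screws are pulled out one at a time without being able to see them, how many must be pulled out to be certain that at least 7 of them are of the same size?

31

The worst case takes 6 screws of each size without reaching 7 of any: 5 × 6 = 30.
The next screw must bring some size to 7, so 30 + 1 = 31.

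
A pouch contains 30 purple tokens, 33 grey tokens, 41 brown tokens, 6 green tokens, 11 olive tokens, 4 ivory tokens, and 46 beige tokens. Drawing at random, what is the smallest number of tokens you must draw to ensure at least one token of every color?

The hardest color to obtain is ivory: we could draw every other token first — 171 − 4 = 167 tokens — without a single ivory one.
The next draw must be ivory, so 167 + 1 = 168.

168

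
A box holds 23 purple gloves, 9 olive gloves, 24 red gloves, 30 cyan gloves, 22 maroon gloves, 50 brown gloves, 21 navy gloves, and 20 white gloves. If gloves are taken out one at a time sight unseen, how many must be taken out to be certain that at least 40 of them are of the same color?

Treat the 8 colors as pigeonholes.
In the worst case we take at most 39 of each color, but all 23 purple, all 9 olive, all 24 red, all 30 cyan, all 22 maroon, all 21 navy, and all 20 white (fewer than 39), giving 23 + 9 + 24 + 30 + 22 + 39 + 21 + 20 = 188.
One more glove then forces some color to 40, so 188 + 1 = 189.

189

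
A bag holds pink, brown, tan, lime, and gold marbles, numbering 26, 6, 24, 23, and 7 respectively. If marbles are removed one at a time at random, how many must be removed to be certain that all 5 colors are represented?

81

The hardest color to obtain is brown: we could draw every other marble first — 86 − 6 = 80 marbles — without a single brown one.
The next draw must be brown, so 80 + 1 = 81.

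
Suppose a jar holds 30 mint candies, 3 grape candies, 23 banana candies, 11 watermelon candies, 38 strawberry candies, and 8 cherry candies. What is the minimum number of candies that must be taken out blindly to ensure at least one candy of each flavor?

111

The hardest flavor to obtain is grape: we could draw every other candy first — 113 − 3 = 110 candies — without a single grape one.
The next draw must be grape, so 110 + 1 = 111.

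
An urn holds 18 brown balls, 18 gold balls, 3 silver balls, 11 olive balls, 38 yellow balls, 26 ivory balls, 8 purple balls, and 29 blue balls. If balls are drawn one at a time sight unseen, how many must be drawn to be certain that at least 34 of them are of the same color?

In the worst case we take at most 33 of each color, but all 18 brown, all 18 gold, all 3 silver, all 11 olive, all 26 ivory, all 8 purple, and all 29 blue (fewer than 33), giving 18 + 18 + 3 + 11 + 33 + 26 + 8 + 29 = 146.
One more ball then forces some color to 34, so 146 + 1 = 147.

147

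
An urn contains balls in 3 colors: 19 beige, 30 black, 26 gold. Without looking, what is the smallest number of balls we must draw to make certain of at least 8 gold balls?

The worst case draws every non-gold ball first: 19 + 30 = 49.
The next 8 draws are then forced to be gold, giving 49 + 8 = 57.

57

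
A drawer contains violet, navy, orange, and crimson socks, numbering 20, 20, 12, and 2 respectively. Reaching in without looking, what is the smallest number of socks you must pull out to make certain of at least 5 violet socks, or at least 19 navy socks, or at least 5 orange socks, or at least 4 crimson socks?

The worst case stops just short of every target: 4 violet, 18 navy, 4 orange, all 2 crimson — 4 + 18 + 4 + 2 = 28 socks.
One more sock must push some color to its target, so 28 + 1 = 29.

29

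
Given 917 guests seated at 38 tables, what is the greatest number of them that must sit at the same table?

25

The 917 guests fall into 38 tables.
If each of the 38 tables held at most 24, the total would be at most 38 × 24 = 912 < 917, a contradiction.
So at least one holds ⌈917/38⌉ = 25.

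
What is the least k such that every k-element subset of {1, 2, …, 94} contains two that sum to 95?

48

Partition {1, …, 94} into 47 pairs: {1,94}, {2,93}, …, {47,48}.
Choosing 47 integers — say the integers 1 through 47 — takes one from each pair and avoids the property.
Choosing 48 forces two into the same pair by pigeonhole, and those sum to 95. So 48.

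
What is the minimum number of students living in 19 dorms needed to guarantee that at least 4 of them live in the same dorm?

58

There are 19 dorms acting as pigeonholes.
With 19 × 3 = 57 students we could place exactly 3 in each, with no class reaching 4.
One more forces some class to hold 4, so 57 + 1 = 58.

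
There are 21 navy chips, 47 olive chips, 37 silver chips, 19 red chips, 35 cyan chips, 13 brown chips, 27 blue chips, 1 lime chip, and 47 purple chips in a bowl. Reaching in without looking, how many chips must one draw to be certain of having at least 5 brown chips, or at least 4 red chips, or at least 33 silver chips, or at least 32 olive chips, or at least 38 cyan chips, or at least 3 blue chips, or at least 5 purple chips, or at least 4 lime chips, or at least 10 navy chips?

122

Each of the 9 colors has its own threshold; avoid all of them simultaneously.
The worst case stops just short of every target: 9 navy, 31 olive, 32 silver, 3 red, all 35 cyan, 4 brown, 2 blue, all 1 lime, 4 purple — 9 + 31 + 32 + 3 + 35 + 4 + 2 + 1 + 4 = 121 chips.
One more chip must push some color to its target, so 121 + 1 = 122.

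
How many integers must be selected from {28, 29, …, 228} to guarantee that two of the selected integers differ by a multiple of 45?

46

Group the integers by remainder mod 45; there are 45 residue classes, each nonempty in this range.
Choosing one from each class (45 integers) avoids any shared remainder.
One more choice must repeat a class, so two differ by a multiple of 45. Hence 45 + 1 = 46.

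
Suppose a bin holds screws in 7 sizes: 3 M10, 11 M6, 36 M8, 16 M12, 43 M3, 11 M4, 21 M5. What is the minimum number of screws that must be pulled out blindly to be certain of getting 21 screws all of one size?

102

In the worst case we take at most 20 of each size, but all 3 M10, all 11 M6, all 16 M12, and all 11 M4 (fewer than 20), giving 3 + 11 + 20 + 16 + 20 + 11 + 20 = 101.
One more screw then forces some size to 21, so 101 + 1 = 102.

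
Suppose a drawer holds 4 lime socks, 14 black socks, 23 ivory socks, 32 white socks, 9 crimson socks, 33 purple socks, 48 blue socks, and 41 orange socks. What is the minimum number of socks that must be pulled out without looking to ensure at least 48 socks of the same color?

204

In the worst case we take at most 47 of each color, but all 4 lime, all 14 black, all 23 ivory, all 32 white, all 9 crimson, all 33 purple, and all 41 orange (fewer than 47), giving 4 + 14 + 23 + 32 + 9 + 33 + 47 + 41 = 203.
One more sock then forces some color to 48, so 203 + 1 = 204.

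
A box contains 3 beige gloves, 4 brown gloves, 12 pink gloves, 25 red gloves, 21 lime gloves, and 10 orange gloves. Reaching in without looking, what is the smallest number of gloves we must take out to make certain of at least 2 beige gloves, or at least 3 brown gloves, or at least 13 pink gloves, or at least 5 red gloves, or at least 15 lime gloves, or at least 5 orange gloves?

38

The worst case stops just short of every target: 1 beige, 2 brown, 12 pink, 4 red, 14 lime, 4 orange — 1 + 2 + 12 + 4 + 14 + 4 = 37 gloves.
One more glove must push some color to its target, so 37 + 1 = 38.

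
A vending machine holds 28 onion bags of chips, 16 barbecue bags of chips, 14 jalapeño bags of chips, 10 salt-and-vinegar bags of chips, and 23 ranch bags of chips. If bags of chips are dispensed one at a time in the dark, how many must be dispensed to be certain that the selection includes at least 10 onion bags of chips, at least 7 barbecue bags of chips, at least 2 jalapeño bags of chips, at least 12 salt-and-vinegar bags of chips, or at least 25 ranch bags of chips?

50

The worst case stops just short of every target: 9 onion, 6 barbecue, 1 jalapeño, all 10 salt-and-vinegar, all 23 ranch — 9 + 6 + 1 + 10 + 23 = 49 bags of chips.
One more bag of chips must push some flavor to its target, so 49 + 1 = 50.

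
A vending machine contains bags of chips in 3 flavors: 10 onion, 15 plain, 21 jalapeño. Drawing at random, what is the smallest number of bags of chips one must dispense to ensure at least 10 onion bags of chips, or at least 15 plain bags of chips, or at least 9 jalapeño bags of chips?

The worst case stops just short of every target: 9 onion, 14 plain, 8 jalapeño — 9 + 14 + 8 = 31 bags of chips.
One more bag of chips must push some flavor to its target, so 31 + 1 = 32.

32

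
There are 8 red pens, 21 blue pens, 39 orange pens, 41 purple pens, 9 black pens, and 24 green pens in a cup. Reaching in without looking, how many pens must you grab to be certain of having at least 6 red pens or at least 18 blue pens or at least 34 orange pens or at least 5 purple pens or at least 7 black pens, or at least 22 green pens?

87

The worst case stops just short of every target: 5 red, 17 blue, 33 orange, 4 purple, 6 black, 21 green — 5 + 17 + 33 + 4 + 6 + 21 = 86 pens.
One more pen must push some ink color to its target, so 86 + 1 = 87.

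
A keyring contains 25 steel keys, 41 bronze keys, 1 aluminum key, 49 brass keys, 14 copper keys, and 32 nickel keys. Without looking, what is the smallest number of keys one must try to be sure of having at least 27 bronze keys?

148

The worst case draws every non-bronze key first: 25 + 1 + 49 + 14 + 32 = 121.
The next 27 draws are then forced to be bronze, giving 121 + 27 = 148.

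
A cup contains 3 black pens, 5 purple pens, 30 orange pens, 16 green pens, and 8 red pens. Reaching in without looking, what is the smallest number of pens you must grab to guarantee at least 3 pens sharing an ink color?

Treat the 5 ink colors as pigeonholes.
The worst case takes 2 pens of each ink color without reaching 3 of any: 5 × 2 = 10.
The next pen must bring some ink color to 3, so 10 + 1 = 11.

11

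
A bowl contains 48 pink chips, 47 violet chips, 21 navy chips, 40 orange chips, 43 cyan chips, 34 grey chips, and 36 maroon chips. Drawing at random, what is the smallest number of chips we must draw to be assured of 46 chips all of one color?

Treat the 7 colors as pigeonholes.
In the worst case we take at most 45 of each color, but all 21 navy, all 40 orange, all 43 cyan, all 34 grey, and all 36 maroon (fewer than 45), giving 45 + 45 + 21 + 40 + 43 + 34 + 36 = 264.
One more chip then forces some color to 46, so 264 + 1 = 265.

265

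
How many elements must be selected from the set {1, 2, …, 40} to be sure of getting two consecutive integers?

Partition {1, …, 40} into 20 pairs: {1,2}, {3,4}, …, {39,40}.
Choosing 20 integers — say the 20 even numbers 2, 4, …, 40 — takes one from each pair and avoids the property.
Choosing 21 forces two into the same pair by pigeonhole, and those are consecutive. So 21.

21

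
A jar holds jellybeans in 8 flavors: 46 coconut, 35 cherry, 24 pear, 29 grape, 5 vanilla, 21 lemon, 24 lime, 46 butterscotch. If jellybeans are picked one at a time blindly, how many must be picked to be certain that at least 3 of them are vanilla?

228

To avoid vanilla jellybeans as long as possible, exhaust the other 7 flavors first.
The worst case draws every non-vanilla jellybean first: 46 + 35 + 24 + 29 + 21 + 24 + 46 = 225.
The next 3 draws are then forced to be vanilla, giving 225 + 3 = 228.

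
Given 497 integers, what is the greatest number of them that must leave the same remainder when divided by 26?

The 497 integers fall into 26 residue classes modulo 26.
If each of the 26 residue classes modulo 26 held at most 19, the total would be at most 26 × 19 = 494 < 497, a contradiction.
So at least one holds ⌈497/26⌉ = 20.

20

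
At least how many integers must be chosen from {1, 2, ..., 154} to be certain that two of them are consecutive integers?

Partition {1, …, 154} into 77 pairs: {1,2}, {3,4}, …, {153,154}.
Choosing 77 integers — say the 77 even numbers 2, 4, …, 154 — takes one from each pair and avoids the property.
Choosing 78 forces two into the same pair by pigeonhole, and those are consecutive. So 78.

78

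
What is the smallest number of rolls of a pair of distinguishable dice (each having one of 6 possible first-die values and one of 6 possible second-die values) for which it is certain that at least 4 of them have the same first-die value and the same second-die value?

There are 6 × 6 = 36 (first-die value, second-die value) combinations acting as pigeonholes.
With 36 × 3 = 108 rolls of a pair of distinguishable dice we could place exactly 3 in each, with no (first-die value, second-die value) pair reaching 4.
One more forces some (first-die value, second-die value) pair to hold 4, so 108 + 1 = 109.

109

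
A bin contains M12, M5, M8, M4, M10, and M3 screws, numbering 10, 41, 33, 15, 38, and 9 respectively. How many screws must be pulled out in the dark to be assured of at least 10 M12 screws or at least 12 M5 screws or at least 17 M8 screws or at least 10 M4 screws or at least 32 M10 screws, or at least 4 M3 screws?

Each of the 6 sizes has its own threshold; avoid all of them simultaneously.
The worst case stops just short of every target: 9 M12, 11 M5, 16 M8, 9 M4, 31 M10, 3 M3 — 9 + 11 + 16 + 9 + 31 + 3 = 79 screws.
One more screw must push some size to its target, so 79 + 1 = 80.

80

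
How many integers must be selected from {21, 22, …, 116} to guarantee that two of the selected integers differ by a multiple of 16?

17

Use the pigeonhole principle on residue classes: group the integers by remainder mod 16; there are 16 residue classes, each nonempty in this range.
Choosing one from each class (16 integers) avoids any shared remainder.
One more choice must repeat a class, so two differ by a multiple of 16. Hence 16 + 1 = 17.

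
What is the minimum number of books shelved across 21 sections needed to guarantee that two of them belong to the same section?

There are 21 sections acting as pigeonholes.
With 21 books we could place one in each, avoiding any repeat.
One more forces some class to hold 2, so 21 + 1 = 22.

22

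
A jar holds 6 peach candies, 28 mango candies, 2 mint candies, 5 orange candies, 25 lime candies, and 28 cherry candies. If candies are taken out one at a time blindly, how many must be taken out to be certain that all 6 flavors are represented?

93

The hardest flavor to obtain is mint: we could draw every other candy first — 94 − 2 = 92 candies — without a single mint one.
The next draw must be mint, so 92 + 1 = 93.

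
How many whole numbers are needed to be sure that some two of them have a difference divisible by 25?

26

Two integers differ by a multiple of 25 exactly when they share a remainder mod 25.
There are 25 residue classes mod 25, so 25 integers can all lie in distinct classes.
One more integer must repeat a residue, giving a difference divisible by 25. So n = 25 + 1 = 26.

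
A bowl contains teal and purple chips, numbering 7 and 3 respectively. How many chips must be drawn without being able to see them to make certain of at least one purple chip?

8

The worst case draws every non-purple chip first: 7.
The next draw is then forced to be purple, giving 7 + 1 = 8.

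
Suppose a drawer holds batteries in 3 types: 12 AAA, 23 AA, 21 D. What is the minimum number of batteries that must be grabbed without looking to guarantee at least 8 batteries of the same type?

The worst case takes 7 batteries of each type without reaching 8 of any: 3 × 7 = 21.
The next battery must bring some type to 8, so 21 + 1 = 22.

22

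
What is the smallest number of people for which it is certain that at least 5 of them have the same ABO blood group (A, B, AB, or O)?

There are 4 ABO blood groups acting as pigeonholes.
With 4 × 4 = 16 people we could place exactly 4 in each, with no class reaching 5.
One more forces some class to hold 5, so 16 + 1 = 17.

17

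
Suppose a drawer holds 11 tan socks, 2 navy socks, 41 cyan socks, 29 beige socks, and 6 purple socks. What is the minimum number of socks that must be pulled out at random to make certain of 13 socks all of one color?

44

Treat the 5 colors as pigeonholes.
In the worst case we take at most 12 of each color, but all 11 tan, all 2 navy, and all 6 purple (fewer than 12), giving 11 + 2 + 12 + 12 + 6 = 43.
One more sock then forces some color to 13, so 43 + 1 = 44.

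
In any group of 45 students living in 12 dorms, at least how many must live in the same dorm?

4

The 45 students fall into 12 dorms.
If each of the 12 dorms held at most 3, the total would be at most 12 × 3 = 36 < 45, a contradiction.
So at least one holds ⌈45/12⌉ = 4.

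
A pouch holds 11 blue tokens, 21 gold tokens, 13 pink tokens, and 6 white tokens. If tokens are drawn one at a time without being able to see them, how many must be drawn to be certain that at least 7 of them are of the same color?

25

The worst case takes 6 tokens of each color without reaching 7 of any: 4 × 6 = 24.
The next token must bring some color to 7, so 24 + 1 = 25.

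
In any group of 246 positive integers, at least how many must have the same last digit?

25

There are 10 possible last digits, which serve as the pigeonholes.
If each of the 10 possible last digits held at most 24, the total would be at most 10 × 24 = 240 < 246, a contradiction.
So at least one holds ⌈246/10⌉ = 25.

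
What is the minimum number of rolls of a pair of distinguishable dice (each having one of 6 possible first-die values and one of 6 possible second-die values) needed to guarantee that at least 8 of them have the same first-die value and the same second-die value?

There are 6 × 6 = 36 (first-die value, second-die value) combinations acting as pigeonholes.
With 36 × 7 = 252 rolls of a pair of distinguishable dice we could place exactly 7 in each, with no (first-die value, second-die value) pair reaching 8.
One more forces some (first-die value, second-die value) pair to hold 8, so 252 + 1 = 253.

253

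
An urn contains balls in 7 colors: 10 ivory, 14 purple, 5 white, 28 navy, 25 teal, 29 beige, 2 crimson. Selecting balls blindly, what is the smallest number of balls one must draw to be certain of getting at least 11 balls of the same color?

58

Treat the 7 colors as pigeonholes.
In the worst case we take at most 10 of each color, but all 5 white and all 2 crimson (fewer than 10), giving 10 + 10 + 5 + 10 + 10 + 10 + 2 = 57.
One more ball then forces some color to 11, so 57 + 1 = 58.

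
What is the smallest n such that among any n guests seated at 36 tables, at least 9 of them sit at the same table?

There are 36 tables acting as pigeonholes.
With 36 × 8 = 288 guests we could place exactly 8 in each, with no class reaching 9.
One more forces some class to hold 9, so 288 + 1 = 289.

289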